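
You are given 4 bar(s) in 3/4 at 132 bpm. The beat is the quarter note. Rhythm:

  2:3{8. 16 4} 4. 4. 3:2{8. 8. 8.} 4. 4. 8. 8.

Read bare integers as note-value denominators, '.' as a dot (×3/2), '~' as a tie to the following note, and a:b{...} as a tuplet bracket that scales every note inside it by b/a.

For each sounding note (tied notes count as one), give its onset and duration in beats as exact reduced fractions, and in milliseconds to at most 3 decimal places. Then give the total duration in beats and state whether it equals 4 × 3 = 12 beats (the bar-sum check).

1) 0.0ms=0b +511.364ms=9/8b
2) 511.364ms=9/8b +170.455ms=3/8b
3) 681.818ms=3/2b +681.818ms=3/2b
4) 1363.636ms=3b +681.818ms=3/2b
5) 2045.455ms=9/2b +681.818ms=3/2b
6) 2727.273ms=6b +227.273ms=1/2b
7) 2954.545ms=13/2b +227.273ms=1/2b
8) 3181.818ms=7b +227.273ms=1/2b
9) 3409.091ms=15/2b +681.818ms=3/2b
10) 4090.909ms=9b +681.818ms=3/2b
11) 4772.727ms=21/2b +340.909ms=3/4b
12) 5113.636ms=45/4b +340.909ms=3/4b
Σ=12b of 12 (132bpm 3/4) — PASS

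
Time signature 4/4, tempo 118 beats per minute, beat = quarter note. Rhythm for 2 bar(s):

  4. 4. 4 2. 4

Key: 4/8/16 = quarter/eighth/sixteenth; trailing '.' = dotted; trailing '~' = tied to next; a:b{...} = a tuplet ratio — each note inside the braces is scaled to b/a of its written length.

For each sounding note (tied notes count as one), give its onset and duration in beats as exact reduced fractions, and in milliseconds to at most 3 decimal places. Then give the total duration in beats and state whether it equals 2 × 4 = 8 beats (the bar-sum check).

1) 0.0ms=0b +762.712ms=3/2b
2) 762.712ms=3/2b +762.712ms=3/2b
3) 1525.424ms=3b +508.475ms=1b
4) 2033.898ms=4b +1525.424ms=3b
5) 3559.322ms=7b +508.475ms=1b
Σ=8b of 8 (118bpm 4/4) — PASS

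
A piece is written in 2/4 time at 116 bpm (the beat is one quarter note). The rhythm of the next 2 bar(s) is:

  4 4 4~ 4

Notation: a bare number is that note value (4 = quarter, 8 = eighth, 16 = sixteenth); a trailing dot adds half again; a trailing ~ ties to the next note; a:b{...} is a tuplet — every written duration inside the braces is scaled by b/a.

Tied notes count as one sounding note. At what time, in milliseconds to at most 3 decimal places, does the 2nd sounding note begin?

note 2 onset = 1b = 517.241ms

1. 0.0ms @ 0 + 517.241ms (1)
2. 517.241ms @ 1 + 517.241ms (1)
3. 1034.483ms @ 2 + 1034.483ms (2)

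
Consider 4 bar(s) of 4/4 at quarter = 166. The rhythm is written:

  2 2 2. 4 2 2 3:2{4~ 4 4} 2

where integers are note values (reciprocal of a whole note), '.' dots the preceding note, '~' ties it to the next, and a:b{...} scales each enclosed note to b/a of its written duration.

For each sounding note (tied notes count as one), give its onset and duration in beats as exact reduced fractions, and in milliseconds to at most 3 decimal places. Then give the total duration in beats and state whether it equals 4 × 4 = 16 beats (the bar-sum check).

1) 0.0ms=0b +722.892ms=2b
2) 722.892ms=2b +722.892ms=2b
3) 1445.783ms=4b +1084.337ms=3b
4) 2530.12ms=7b +361.446ms=1b
5) 2891.566ms=8b +722.892ms=2b
6) 3614.458ms=10b +722.892ms=2b
7) 4337.349ms=12b +481.928ms=4/3b
8) 4819.277ms=40/3b +240.964ms=2/3b
9) 5060.241ms=14b +722.892ms=2b
Σ=16b of 16 (166bpm 4/4) — PASS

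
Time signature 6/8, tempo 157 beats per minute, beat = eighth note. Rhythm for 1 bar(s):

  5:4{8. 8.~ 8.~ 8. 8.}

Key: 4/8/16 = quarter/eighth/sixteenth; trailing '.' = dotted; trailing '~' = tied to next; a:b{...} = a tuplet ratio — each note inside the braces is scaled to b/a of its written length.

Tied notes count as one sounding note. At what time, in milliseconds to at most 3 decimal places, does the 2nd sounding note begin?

1. 0.0ms @ 0 + 458.599ms (6/5)
2. 458.599ms @ 6/5 + 1375.796ms (18/5)
3. 1834.395ms @ 24/5 + 458.599ms (6/5)

note 2 onset = 6/5b = 458.599ms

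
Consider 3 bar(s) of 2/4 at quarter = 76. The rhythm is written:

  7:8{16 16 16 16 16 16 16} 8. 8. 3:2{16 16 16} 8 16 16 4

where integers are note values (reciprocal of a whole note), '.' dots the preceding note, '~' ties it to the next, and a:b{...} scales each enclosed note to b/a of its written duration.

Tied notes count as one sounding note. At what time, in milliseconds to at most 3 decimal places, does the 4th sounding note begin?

note 4 onset = 6/7b = 676.692ms

1. 0.0ms @ 0 + 225.564ms (2/7)
2. 225.564ms @ 2/7 + 225.564ms (2/7)
3. 451.128ms @ 4/7 + 225.564ms (2/7)
4. 676.692ms @ 6/7 + 225.564ms (2/7)
5. 902.256ms @ 8/7 + 225.564ms (2/7)
6. 1127.82ms @ 10/7 + 225.564ms (2/7)
7. 1353.383ms @ 12/7 + 225.564ms (2/7)
8. 1578.947ms @ 2 + 592.105ms (3/4)
9. 2171.053ms @ 11/4 + 592.105ms (3/4)
10. 2763.158ms @ 7/2 + 131.579ms (1/6)
11. 2894.737ms @ 11/3 + 131.579ms (1/6)
12. 3026.316ms @ 23/6 + 131.579ms (1/6)
13. 3157.895ms @ 4 + 394.737ms (1/2)
14. 3552.632ms @ 9/2 + 197.368ms (1/4)
15. 3750.0ms @ 19/4 + 197.368ms (1/4)
16. 3947.368ms @ 5 + 789.474ms (1)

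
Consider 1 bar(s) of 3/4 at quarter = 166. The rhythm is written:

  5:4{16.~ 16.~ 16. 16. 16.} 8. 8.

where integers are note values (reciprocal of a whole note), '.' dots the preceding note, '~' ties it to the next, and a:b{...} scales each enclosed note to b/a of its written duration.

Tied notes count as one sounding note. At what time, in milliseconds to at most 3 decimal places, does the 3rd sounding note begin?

1. 0.0ms @ 0 + 325.301ms (9/10)
2. 325.301ms @ 9/10 + 108.434ms (3/10)
3. 433.735ms @ 6/5 + 108.434ms (3/10)
4. 542.169ms @ 3/2 + 271.084ms (3/4)
5. 813.253ms @ 9/4 + 271.084ms (3/4)

note 3 onset = 6/5b = 433.735ms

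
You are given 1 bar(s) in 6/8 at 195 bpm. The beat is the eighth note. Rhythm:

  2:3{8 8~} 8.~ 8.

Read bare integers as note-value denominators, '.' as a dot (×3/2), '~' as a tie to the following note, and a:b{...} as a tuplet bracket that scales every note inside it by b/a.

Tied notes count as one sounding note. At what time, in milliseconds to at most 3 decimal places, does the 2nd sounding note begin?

1. 0.0ms @ 0 + 461.538ms (3/2)
2. 461.538ms @ 3/2 + 1384.615ms (9/2)

note 2 onset = 3/2b = 461.538ms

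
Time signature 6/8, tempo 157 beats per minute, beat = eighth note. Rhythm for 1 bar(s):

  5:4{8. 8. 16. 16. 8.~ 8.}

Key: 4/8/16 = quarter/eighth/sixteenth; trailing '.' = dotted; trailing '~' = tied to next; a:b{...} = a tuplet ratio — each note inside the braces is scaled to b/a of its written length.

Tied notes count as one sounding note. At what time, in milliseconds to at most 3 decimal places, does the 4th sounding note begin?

note 4 onset = 3b = 1146.497ms

1. 0.0ms @ 0 + 458.599ms (6/5)
2. 458.599ms @ 6/5 + 458.599ms (6/5)
3. 917.197ms @ 12/5 + 229.299ms (3/5)
4. 1146.497ms @ 3 + 229.299ms (3/5)
5. 1375.796ms @ 18/5 + 917.197ms (12/5)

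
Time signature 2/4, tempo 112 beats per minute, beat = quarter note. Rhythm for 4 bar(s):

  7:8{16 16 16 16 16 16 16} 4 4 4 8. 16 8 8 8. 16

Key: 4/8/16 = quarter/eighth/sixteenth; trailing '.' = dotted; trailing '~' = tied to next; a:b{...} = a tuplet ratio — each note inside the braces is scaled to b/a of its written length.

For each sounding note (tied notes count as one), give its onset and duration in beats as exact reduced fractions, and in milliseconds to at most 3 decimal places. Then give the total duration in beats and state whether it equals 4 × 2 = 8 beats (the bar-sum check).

1) 0.0ms=0b +153.061ms=2/7b
2) 153.061ms=2/7b +153.061ms=2/7b
3) 306.122ms=4/7b +153.061ms=2/7b
4) 459.184ms=6/7b +153.061ms=2/7b
5) 612.245ms=8/7b +153.061ms=2/7b
6) 765.306ms=10/7b +153.061ms=2/7b
7) 918.367ms=12/7b +153.061ms=2/7b
8) 1071.429ms=2b +535.714ms=1b
9) 1607.143ms=3b +535.714ms=1b
10) 2142.857ms=4b +535.714ms=1b
11) 2678.571ms=5b +401.786ms=3/4b
12) 3080.357ms=23/4b +133.929ms=1/4b
13) 3214.286ms=6b +267.857ms=1/2b
14) 3482.143ms=13/2b +267.857ms=1/2b
15) 3750.0ms=7b +401.786ms=3/4b
16) 4151.786ms=31/4b +133.929ms=1/4b
Σ=8b of 8 (112bpm 2/4) — PASS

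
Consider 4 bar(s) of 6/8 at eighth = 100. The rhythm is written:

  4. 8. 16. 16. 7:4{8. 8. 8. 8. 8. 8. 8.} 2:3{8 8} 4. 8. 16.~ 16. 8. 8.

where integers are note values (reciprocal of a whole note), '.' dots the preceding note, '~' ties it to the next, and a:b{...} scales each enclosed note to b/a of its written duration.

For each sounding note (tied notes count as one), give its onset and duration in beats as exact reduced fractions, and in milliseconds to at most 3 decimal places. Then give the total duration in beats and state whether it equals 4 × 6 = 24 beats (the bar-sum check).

1) 0.0ms=0b +1800.0ms=3b
2) 1800.0ms=3b +900.0ms=3/2b
3) 2700.0ms=9/2b +450.0ms=3/4b
4) 3150.0ms=21/4b +450.0ms=3/4b
5) 3600.0ms=6b +514.286ms=6/7b
6) 4114.286ms=48/7b +514.286ms=6/7b
7) 4628.571ms=54/7b +514.286ms=6/7b
8) 5142.857ms=60/7b +514.286ms=6/7b
9) 5657.143ms=66/7b +514.286ms=6/7b
10) 6171.429ms=72/7b +514.286ms=6/7b
11) 6685.714ms=78/7b +514.286ms=6/7b
12) 7200.0ms=12b +900.0ms=3/2b
13) 8100.0ms=27/2b +900.0ms=3/2b
14) 9000.0ms=15b +1800.0ms=3b
15) 10800.0ms=18b +900.0ms=3/2b
16) 11700.0ms=39/2b +900.0ms=3/2b
17) 12600.0ms=21b +900.0ms=3/2b
18) 13500.0ms=45/2b +900.0ms=3/2b
Σ=24b of 24 (100bpm 6/8) — PASS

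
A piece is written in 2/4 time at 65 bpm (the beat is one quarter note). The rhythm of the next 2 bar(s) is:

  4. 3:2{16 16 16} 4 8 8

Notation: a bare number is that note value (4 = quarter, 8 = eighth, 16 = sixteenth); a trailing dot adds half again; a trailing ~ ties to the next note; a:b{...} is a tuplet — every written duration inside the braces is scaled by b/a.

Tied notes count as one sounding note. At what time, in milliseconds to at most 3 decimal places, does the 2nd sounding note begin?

1. 0.0ms @ 0 + 1384.615ms (3/2)
2. 1384.615ms @ 3/2 + 153.846ms (1/6)
3. 1538.462ms @ 5/3 + 153.846ms (1/6)
4. 1692.308ms @ 11/6 + 153.846ms (1/6)
5. 1846.154ms @ 2 + 923.077ms (1)
6. 2769.231ms @ 3 + 461.538ms (1/2)
7. 3230.769ms @ 7/2 + 461.538ms (1/2)

note 2 onset = 3/2b = 1384.615ms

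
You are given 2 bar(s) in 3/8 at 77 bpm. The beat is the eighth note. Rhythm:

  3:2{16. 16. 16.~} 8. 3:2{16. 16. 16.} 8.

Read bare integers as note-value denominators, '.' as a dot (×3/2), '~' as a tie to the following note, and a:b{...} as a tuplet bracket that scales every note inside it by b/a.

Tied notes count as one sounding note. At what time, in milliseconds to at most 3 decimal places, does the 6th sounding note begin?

note 6 onset = 4b = 3116.883ms

1. 0.0ms @ 0 + 389.61ms (1/2)
2. 389.61ms @ 1/2 + 389.61ms (1/2)
3. 779.221ms @ 1 + 1558.442ms (2)
4. 2337.662ms @ 3 + 389.61ms (1/2)
5. 2727.273ms @ 7/2 + 389.61ms (1/2)
6. 3116.883ms @ 4 + 389.61ms (1/2)
7. 3506.494ms @ 9/2 + 1168.831ms (3/2)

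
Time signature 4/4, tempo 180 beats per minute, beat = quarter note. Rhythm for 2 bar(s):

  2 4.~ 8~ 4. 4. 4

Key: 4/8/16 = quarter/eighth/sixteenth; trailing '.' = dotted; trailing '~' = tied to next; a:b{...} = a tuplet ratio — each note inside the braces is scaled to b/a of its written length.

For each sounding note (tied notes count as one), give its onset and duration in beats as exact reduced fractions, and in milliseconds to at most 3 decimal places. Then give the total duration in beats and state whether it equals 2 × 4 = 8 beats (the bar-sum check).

1) 0.0ms=0b +666.667ms=2b
2) 666.667ms=2b +1166.667ms=7/2b
3) 1833.333ms=11/2b +500.0ms=3/2b
4) 2333.333ms=7b +333.333ms=1b
Σ=8b of 8 (180bpm 4/4) — PASS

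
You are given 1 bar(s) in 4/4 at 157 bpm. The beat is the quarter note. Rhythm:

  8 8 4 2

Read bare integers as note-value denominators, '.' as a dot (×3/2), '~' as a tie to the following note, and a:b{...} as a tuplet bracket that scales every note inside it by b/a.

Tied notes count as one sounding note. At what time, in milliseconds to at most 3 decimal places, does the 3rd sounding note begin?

note 3 onset = 1b = 382.166ms

1. 0.0ms @ 0 + 191.083ms (1/2)
2. 191.083ms @ 1/2 + 191.083ms (1/2)
3. 382.166ms @ 1 + 382.166ms (1)
4. 764.331ms @ 2 + 764.331ms (2)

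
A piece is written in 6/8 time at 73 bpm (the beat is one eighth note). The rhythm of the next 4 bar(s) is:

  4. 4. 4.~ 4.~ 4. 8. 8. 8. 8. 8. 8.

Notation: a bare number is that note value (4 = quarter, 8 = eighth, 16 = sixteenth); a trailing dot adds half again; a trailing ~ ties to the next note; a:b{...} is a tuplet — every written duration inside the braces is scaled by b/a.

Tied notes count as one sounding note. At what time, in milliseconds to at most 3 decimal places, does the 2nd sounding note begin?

note 2 onset = 3b = 2465.753ms

1. 0.0ms @ 0 + 2465.753ms (3)
2. 2465.753ms @ 3 + 2465.753ms (3)
3. 4931.507ms @ 6 + 7397.26ms (9)
4. 12328.767ms @ 15 + 1232.877ms (3/2)
5. 13561.644ms @ 33/2 + 1232.877ms (3/2)
6. 14794.521ms @ 18 + 1232.877ms (3/2)
7. 16027.397ms @ 39/2 + 1232.877ms (3/2)
8. 17260.274ms @ 21 + 1232.877ms (3/2)
9. 18493.151ms @ 45/2 + 1232.877ms (3/2)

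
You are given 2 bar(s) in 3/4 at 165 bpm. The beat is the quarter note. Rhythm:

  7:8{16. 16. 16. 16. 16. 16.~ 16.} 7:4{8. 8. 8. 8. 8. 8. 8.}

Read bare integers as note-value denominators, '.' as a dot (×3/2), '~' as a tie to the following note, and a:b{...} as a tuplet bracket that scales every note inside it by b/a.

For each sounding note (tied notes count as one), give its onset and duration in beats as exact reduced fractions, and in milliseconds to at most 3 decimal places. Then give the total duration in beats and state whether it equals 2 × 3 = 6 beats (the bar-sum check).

1) 0.0ms=0b +155.844ms=3/7b
2) 155.844ms=3/7b +155.844ms=3/7b
3) 311.688ms=6/7b +155.844ms=3/7b
4) 467.532ms=9/7b +155.844ms=3/7b
5) 623.377ms=12/7b +155.844ms=3/7b
6) 779.221ms=15/7b +311.688ms=6/7b
7) 1090.909ms=3b +155.844ms=3/7b
8) 1246.753ms=24/7b +155.844ms=3/7b
9) 1402.597ms=27/7b +155.844ms=3/7b
10) 1558.442ms=30/7b +155.844ms=3/7b
11) 1714.286ms=33/7b +155.844ms=3/7b
12) 1870.13ms=36/7b +155.844ms=3/7b
13) 2025.974ms=39/7b +155.844ms=3/7b
Σ=6b of 6 (165bpm 3/4) — PASS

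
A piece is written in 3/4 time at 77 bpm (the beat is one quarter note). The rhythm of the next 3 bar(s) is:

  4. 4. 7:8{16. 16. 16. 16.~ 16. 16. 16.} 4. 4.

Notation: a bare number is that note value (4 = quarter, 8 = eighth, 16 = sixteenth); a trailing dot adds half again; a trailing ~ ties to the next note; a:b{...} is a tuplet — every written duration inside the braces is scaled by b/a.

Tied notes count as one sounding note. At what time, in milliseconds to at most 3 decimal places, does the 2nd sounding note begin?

1. 0.0ms @ 0 + 1168.831ms (3/2)
2. 1168.831ms @ 3/2 + 1168.831ms (3/2)
3. 2337.662ms @ 3 + 333.952ms (3/7)
4. 2671.614ms @ 24/7 + 333.952ms (3/7)
5. 3005.566ms @ 27/7 + 333.952ms (3/7)
6. 3339.518ms @ 30/7 + 667.904ms (6/7)
7. 4007.421ms @ 36/7 + 333.952ms (3/7)
8. 4341.373ms @ 39/7 + 333.952ms (3/7)
9. 4675.325ms @ 6 + 1168.831ms (3/2)
10. 5844.156ms @ 15/2 + 1168.831ms (3/2)

note 2 onset = 3/2b = 1168.831ms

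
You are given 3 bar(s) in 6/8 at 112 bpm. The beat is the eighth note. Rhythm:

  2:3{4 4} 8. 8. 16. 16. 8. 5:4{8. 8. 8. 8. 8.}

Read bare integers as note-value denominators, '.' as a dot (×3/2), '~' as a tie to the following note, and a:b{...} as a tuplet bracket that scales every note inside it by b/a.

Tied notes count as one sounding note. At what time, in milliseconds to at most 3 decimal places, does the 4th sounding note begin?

note 4 onset = 15/2b = 4017.857ms

1. 0.0ms @ 0 + 1607.143ms (3)
2. 1607.143ms @ 3 + 1607.143ms (3)
3. 3214.286ms @ 6 + 803.571ms (3/2)
4. 4017.857ms @ 15/2 + 803.571ms (3/2)
5. 4821.429ms @ 9 + 401.786ms (3/4)
6. 5223.214ms @ 39/4 + 401.786ms (3/4)
7. 5625.0ms @ 21/2 + 803.571ms (3/2)
8. 6428.571ms @ 12 + 642.857ms (6/5)
9. 7071.429ms @ 66/5 + 642.857ms (6/5)
10. 7714.286ms @ 72/5 + 642.857ms (6/5)
11. 8357.143ms @ 78/5 + 642.857ms (6/5)
12. 9000.0ms @ 84/5 + 642.857ms (6/5)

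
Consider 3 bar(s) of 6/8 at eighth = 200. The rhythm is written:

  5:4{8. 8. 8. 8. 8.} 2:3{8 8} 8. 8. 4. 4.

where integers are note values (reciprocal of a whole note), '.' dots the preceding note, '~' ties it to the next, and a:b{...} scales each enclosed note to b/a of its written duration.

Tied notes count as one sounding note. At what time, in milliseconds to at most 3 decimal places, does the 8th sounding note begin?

note 8 onset = 9b = 2700.0ms

1. 0.0ms @ 0 + 360.0ms (6/5)
2. 360.0ms @ 6/5 + 360.0ms (6/5)
3. 720.0ms @ 12/5 + 360.0ms (6/5)
4. 1080.0ms @ 18/5 + 360.0ms (6/5)
5. 1440.0ms @ 24/5 + 360.0ms (6/5)
6. 1800.0ms @ 6 + 450.0ms (3/2)
7. 2250.0ms @ 15/2 + 450.0ms (3/2)
8. 2700.0ms @ 9 + 450.0ms (3/2)
9. 3150.0ms @ 21/2 + 450.0ms (3/2)
10. 3600.0ms @ 12 + 900.0ms (3)
11. 4500.0ms @ 15 + 900.0ms (3)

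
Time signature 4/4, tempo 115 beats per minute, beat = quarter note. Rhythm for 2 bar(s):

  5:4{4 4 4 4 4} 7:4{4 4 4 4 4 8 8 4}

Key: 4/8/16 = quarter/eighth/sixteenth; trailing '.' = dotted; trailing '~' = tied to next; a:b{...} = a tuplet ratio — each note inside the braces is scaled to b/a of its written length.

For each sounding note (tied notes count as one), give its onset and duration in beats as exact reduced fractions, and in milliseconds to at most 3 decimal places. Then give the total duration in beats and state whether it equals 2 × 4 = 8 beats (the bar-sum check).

1) 0.0ms=0b +417.391ms=4/5b
2) 417.391ms=4/5b +417.391ms=4/5b
3) 834.783ms=8/5b +417.391ms=4/5b
4) 1252.174ms=12/5b +417.391ms=4/5b
5) 1669.565ms=16/5b +417.391ms=4/5b
6) 2086.957ms=4b +298.137ms=4/7b
7) 2385.093ms=32/7b +298.137ms=4/7b
8) 2683.23ms=36/7b +298.137ms=4/7b
9) 2981.366ms=40/7b +298.137ms=4/7b
10) 3279.503ms=44/7b +298.137ms=4/7b
11) 3577.64ms=48/7b +149.068ms=2/7b
12) 3726.708ms=50/7b +149.068ms=2/7b
13) 3875.776ms=52/7b +298.137ms=4/7b
Σ=8b of 8 (115bpm 4/4) — PASS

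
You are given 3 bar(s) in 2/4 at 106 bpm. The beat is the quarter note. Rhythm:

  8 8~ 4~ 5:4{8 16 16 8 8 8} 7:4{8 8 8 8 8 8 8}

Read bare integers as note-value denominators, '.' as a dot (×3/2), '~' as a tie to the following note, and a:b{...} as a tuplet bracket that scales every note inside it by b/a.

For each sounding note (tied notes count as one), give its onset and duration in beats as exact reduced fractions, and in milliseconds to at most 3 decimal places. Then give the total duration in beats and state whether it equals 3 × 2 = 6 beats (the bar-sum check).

1) 0.0ms=0b +283.019ms=1/2b
2) 283.019ms=1/2b +1075.472ms=19/10b
3) 1358.491ms=12/5b +113.208ms=1/5b
4) 1471.698ms=13/5b +113.208ms=1/5b
5) 1584.906ms=14/5b +226.415ms=2/5b
6) 1811.321ms=16/5b +226.415ms=2/5b
7) 2037.736ms=18/5b +226.415ms=2/5b
8) 2264.151ms=4b +161.725ms=2/7b
9) 2425.876ms=30/7b +161.725ms=2/7b
10) 2587.601ms=32/7b +161.725ms=2/7b
11) 2749.326ms=34/7b +161.725ms=2/7b
12) 2911.051ms=36/7b +161.725ms=2/7b
13) 3072.776ms=38/7b +161.725ms=2/7b
14) 3234.501ms=40/7b +161.725ms=2/7b
Σ=6b of 6 (106bpm 2/4) — PASS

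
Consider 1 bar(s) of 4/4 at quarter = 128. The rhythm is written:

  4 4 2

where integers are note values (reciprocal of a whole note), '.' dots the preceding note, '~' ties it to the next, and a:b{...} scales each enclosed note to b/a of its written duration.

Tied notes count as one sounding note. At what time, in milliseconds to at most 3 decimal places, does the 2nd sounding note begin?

note 2 onset = 1b = 468.75ms

1. 0.0ms @ 0 + 468.75ms (1)
2. 468.75ms @ 1 + 468.75ms (1)
3. 937.5ms @ 2 + 937.5ms (2)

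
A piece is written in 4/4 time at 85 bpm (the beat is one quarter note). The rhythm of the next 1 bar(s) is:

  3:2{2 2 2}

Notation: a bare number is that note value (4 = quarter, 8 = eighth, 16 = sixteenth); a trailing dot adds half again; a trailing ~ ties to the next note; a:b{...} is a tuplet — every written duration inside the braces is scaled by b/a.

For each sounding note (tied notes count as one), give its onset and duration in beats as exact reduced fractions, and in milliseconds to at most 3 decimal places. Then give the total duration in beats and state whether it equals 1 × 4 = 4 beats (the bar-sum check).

1) 0.0ms=0b +941.176ms=4/3b
2) 941.176ms=4/3b +941.176ms=4/3b
3) 1882.353ms=8/3b +941.176ms=4/3b
Σ=4b of 4 (85bpm 4/4) — PASS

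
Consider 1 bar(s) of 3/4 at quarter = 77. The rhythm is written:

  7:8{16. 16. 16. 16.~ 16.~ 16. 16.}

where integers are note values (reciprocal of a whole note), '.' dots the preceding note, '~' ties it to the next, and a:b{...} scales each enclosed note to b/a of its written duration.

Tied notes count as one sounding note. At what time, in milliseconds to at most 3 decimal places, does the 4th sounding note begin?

1. 0.0ms @ 0 + 333.952ms (3/7)
2. 333.952ms @ 3/7 + 333.952ms (3/7)
3. 667.904ms @ 6/7 + 333.952ms (3/7)
4. 1001.855ms @ 9/7 + 1001.855ms (9/7)
5. 2003.711ms @ 18/7 + 333.952ms (3/7)

note 4 onset = 9/7b = 1001.855ms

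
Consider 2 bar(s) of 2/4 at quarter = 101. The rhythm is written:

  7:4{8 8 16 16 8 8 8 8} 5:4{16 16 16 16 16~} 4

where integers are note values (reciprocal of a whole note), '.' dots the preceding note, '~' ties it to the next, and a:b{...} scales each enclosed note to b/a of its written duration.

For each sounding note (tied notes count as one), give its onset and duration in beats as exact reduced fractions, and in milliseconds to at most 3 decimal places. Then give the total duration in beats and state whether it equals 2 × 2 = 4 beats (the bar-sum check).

1) 0.0ms=0b +169.731ms=2/7b
2) 169.731ms=2/7b +169.731ms=2/7b
3) 339.463ms=4/7b +84.866ms=1/7b
4) 424.328ms=5/7b +84.866ms=1/7b
5) 509.194ms=6/7b +169.731ms=2/7b
6) 678.925ms=8/7b +169.731ms=2/7b
7) 848.656ms=10/7b +169.731ms=2/7b
8) 1018.388ms=12/7b +169.731ms=2/7b
9) 1188.119ms=2b +118.812ms=1/5b
10) 1306.931ms=11/5b +118.812ms=1/5b
11) 1425.743ms=12/5b +118.812ms=1/5b
12) 1544.554ms=13/5b +118.812ms=1/5b
13) 1663.366ms=14/5b +712.871ms=6/5b
Σ=4b of 4 (101bpm 2/4) — PASS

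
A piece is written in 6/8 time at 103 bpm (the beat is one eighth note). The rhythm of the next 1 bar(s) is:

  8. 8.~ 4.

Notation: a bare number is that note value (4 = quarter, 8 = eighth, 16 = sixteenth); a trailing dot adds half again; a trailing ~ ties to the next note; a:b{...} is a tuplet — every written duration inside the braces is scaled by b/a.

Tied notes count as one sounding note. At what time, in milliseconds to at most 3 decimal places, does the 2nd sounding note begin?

1. 0.0ms @ 0 + 873.786ms (3/2)
2. 873.786ms @ 3/2 + 2621.359ms (9/2)

note 2 onset = 3/2b = 873.786ms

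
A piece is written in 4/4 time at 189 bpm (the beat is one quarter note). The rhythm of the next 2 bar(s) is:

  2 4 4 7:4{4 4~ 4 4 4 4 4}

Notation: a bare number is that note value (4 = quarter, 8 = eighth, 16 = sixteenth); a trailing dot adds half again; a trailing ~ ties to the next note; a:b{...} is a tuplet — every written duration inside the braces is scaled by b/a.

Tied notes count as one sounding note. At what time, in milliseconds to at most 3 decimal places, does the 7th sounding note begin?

note 7 onset = 44/7b = 1995.465ms

1. 0.0ms @ 0 + 634.921ms (2)
2. 634.921ms @ 2 + 317.46ms (1)
3. 952.381ms @ 3 + 317.46ms (1)
4. 1269.841ms @ 4 + 181.406ms (4/7)
5. 1451.247ms @ 32/7 + 362.812ms (8/7)
6. 1814.059ms @ 40/7 + 181.406ms (4/7)
7. 1995.465ms @ 44/7 + 181.406ms (4/7)
8. 2176.871ms @ 48/7 + 181.406ms (4/7)
9. 2358.277ms @ 52/7 + 181.406ms (4/7)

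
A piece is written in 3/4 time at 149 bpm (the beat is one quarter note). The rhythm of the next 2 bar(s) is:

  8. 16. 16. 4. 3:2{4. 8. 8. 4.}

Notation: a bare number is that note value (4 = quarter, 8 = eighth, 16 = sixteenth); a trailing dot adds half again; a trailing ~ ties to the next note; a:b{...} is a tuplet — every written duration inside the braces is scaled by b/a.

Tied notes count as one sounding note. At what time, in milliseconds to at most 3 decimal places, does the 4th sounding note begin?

1. 0.0ms @ 0 + 302.013ms (3/4)
2. 302.013ms @ 3/4 + 151.007ms (3/8)
3. 453.02ms @ 9/8 + 151.007ms (3/8)
4. 604.027ms @ 3/2 + 604.027ms (3/2)
5. 1208.054ms @ 3 + 402.685ms (1)
6. 1610.738ms @ 4 + 201.342ms (1/2)
7. 1812.081ms @ 9/2 + 201.342ms (1/2)
8. 2013.423ms @ 5 + 402.685ms (1)

note 4 onset = 3/2b = 604.027ms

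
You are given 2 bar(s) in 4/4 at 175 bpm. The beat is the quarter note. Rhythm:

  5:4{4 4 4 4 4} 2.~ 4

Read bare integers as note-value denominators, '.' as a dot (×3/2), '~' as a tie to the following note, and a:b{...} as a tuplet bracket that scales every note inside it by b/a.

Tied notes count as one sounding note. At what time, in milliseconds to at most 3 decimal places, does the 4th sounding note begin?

1. 0.0ms @ 0 + 274.286ms (4/5)
2. 274.286ms @ 4/5 + 274.286ms (4/5)
3. 548.571ms @ 8/5 + 274.286ms (4/5)
4. 822.857ms @ 12/5 + 274.286ms (4/5)
5. 1097.143ms @ 16/5 + 274.286ms (4/5)
6. 1371.429ms @ 4 + 1371.429ms (4)

note 4 onset = 12/5b = 822.857ms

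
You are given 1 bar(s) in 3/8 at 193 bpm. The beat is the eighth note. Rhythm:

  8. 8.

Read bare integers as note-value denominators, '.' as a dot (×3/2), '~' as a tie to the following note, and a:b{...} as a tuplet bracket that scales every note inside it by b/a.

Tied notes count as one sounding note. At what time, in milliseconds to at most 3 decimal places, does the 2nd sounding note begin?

note 2 onset = 3/2b = 466.321ms

1. 0.0ms @ 0 + 466.321ms (3/2)
2. 466.321ms @ 3/2 + 466.321ms (3/2)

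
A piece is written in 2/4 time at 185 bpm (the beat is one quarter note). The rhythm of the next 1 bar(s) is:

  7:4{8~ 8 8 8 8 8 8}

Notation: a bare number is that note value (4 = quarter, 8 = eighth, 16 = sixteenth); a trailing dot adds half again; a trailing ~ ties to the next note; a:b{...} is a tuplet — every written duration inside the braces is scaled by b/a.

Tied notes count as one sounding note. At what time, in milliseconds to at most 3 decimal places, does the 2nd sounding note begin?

1. 0.0ms @ 0 + 185.328ms (4/7)
2. 185.328ms @ 4/7 + 92.664ms (2/7)
3. 277.992ms @ 6/7 + 92.664ms (2/7)
4. 370.656ms @ 8/7 + 92.664ms (2/7)
5. 463.32ms @ 10/7 + 92.664ms (2/7)
6. 555.985ms @ 12/7 + 92.664ms (2/7)

note 2 onset = 4/7b = 185.328ms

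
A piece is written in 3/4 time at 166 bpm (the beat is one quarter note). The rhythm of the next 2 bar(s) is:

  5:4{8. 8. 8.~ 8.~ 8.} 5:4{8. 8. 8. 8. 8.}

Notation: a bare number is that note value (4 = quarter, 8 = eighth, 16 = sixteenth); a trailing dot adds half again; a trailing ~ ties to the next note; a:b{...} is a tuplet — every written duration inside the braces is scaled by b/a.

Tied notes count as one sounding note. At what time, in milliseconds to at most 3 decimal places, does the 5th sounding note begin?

note 5 onset = 18/5b = 1301.205ms

1. 0.0ms @ 0 + 216.867ms (3/5)
2. 216.867ms @ 3/5 + 216.867ms (3/5)
3. 433.735ms @ 6/5 + 650.602ms (9/5)
4. 1084.337ms @ 3 + 216.867ms (3/5)
5. 1301.205ms @ 18/5 + 216.867ms (3/5)
6. 1518.072ms @ 21/5 + 216.867ms (3/5)
7. 1734.94ms @ 24/5 + 216.867ms (3/5)
8. 1951.807ms @ 27/5 + 216.867ms (3/5)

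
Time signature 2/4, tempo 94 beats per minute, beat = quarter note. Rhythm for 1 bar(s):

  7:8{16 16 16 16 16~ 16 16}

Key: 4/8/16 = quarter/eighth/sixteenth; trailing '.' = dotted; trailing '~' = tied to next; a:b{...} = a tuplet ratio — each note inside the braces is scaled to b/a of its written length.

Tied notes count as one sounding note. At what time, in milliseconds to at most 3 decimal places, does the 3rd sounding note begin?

1. 0.0ms @ 0 + 182.371ms (2/7)
2. 182.371ms @ 2/7 + 182.371ms (2/7)
3. 364.742ms @ 4/7 + 182.371ms (2/7)
4. 547.112ms @ 6/7 + 182.371ms (2/7)
5. 729.483ms @ 8/7 + 364.742ms (4/7)
6. 1094.225ms @ 12/7 + 182.371ms (2/7)

note 3 onset = 4/7b = 364.742ms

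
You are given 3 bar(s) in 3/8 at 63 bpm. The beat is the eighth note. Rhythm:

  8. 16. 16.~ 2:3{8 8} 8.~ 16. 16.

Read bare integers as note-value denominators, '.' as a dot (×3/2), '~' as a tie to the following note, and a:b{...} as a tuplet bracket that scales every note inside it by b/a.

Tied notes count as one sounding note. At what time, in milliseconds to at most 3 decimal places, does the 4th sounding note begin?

note 4 onset = 9/2b = 4285.714ms

1. 0.0ms @ 0 + 1428.571ms (3/2)
2. 1428.571ms @ 3/2 + 714.286ms (3/4)
3. 2142.857ms @ 9/4 + 2142.857ms (9/4)
4. 4285.714ms @ 9/2 + 1428.571ms (3/2)
5. 5714.286ms @ 6 + 2142.857ms (9/4)
6. 7857.143ms @ 33/4 + 714.286ms (3/4)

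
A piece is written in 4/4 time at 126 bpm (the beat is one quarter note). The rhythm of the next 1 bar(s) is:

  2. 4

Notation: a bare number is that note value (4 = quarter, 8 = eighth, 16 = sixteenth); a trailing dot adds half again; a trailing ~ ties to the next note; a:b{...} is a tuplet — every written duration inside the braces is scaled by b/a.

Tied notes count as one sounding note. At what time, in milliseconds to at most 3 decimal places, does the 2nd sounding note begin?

1. 0.0ms @ 0 + 1428.571ms (3)
2. 1428.571ms @ 3 + 476.19ms (1)

note 2 onset = 3b = 1428.571ms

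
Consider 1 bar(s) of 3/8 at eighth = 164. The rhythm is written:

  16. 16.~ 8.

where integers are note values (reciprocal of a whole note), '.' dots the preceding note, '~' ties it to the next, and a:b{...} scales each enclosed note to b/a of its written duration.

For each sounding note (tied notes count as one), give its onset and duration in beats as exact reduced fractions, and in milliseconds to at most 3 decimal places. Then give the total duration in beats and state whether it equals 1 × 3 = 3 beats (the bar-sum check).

1) 0.0ms=0b +274.39ms=3/4b
2) 274.39ms=3/4b +823.171ms=9/4b
Σ=3b of 3 (164bpm 3/8) — PASS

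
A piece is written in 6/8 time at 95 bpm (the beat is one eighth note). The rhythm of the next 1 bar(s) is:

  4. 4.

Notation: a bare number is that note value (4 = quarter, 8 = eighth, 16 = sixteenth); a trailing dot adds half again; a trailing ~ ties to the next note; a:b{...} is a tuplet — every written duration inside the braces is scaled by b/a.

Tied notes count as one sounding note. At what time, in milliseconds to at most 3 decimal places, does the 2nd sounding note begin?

note 2 onset = 3b = 1894.737ms

1. 0.0ms @ 0 + 1894.737ms (3)
2. 1894.737ms @ 3 + 1894.737ms (3)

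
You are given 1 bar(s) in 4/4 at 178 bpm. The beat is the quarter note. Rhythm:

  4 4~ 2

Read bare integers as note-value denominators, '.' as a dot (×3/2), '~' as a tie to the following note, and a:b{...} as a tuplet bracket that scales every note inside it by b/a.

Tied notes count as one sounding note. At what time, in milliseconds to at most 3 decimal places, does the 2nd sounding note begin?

1. 0.0ms @ 0 + 337.079ms (1)
2. 337.079ms @ 1 + 1011.236ms (3)

note 2 onset = 1b = 337.079ms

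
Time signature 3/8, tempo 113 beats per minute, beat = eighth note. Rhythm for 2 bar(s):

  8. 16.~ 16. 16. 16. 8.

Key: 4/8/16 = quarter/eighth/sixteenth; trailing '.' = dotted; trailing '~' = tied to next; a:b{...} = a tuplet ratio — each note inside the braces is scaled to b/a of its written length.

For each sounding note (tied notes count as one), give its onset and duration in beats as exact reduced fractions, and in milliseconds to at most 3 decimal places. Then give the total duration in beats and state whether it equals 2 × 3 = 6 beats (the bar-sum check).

1) 0.0ms=0b +796.46ms=3/2b
2) 796.46ms=3/2b +796.46ms=3/2b
3) 1592.92ms=3b +398.23ms=3/4b
4) 1991.15ms=15/4b +398.23ms=3/4b
5) 2389.381ms=9/2b +796.46ms=3/2b
Σ=6b of 6 (113bpm 3/8) — PASS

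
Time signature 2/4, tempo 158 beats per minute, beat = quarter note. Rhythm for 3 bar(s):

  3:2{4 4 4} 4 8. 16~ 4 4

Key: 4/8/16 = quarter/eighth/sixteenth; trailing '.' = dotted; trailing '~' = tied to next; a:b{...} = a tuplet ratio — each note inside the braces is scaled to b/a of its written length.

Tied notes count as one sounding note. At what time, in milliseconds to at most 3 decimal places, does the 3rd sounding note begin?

1. 0.0ms @ 0 + 253.165ms (2/3)
2. 253.165ms @ 2/3 + 253.165ms (2/3)
3. 506.329ms @ 4/3 + 253.165ms (2/3)
4. 759.494ms @ 2 + 379.747ms (1)
5. 1139.241ms @ 3 + 284.81ms (3/4)
6. 1424.051ms @ 15/4 + 474.684ms (5/4)
7. 1898.734ms @ 5 + 379.747ms (1)

note 3 onset = 4/3b = 506.329ms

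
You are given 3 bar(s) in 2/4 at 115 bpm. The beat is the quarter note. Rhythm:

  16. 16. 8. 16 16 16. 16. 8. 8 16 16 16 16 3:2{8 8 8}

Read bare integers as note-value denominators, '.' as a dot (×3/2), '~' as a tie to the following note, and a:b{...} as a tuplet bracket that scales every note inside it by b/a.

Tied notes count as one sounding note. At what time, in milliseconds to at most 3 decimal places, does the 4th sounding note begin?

note 4 onset = 3/2b = 782.609ms

1. 0.0ms @ 0 + 195.652ms (3/8)
2. 195.652ms @ 3/8 + 195.652ms (3/8)
3. 391.304ms @ 3/4 + 391.304ms (3/4)
4. 782.609ms @ 3/2 + 130.435ms (1/4)
5. 913.043ms @ 7/4 + 130.435ms (1/4)
6. 1043.478ms @ 2 + 195.652ms (3/8)
7. 1239.13ms @ 19/8 + 195.652ms (3/8)
8. 1434.783ms @ 11/4 + 391.304ms (3/4)
9. 1826.087ms @ 7/2 + 260.87ms (1/2)
10. 2086.957ms @ 4 + 130.435ms (1/4)
11. 2217.391ms @ 17/4 + 130.435ms (1/4)
12. 2347.826ms @ 9/2 + 130.435ms (1/4)
13. 2478.261ms @ 19/4 + 130.435ms (1/4)
14. 2608.696ms @ 5 + 173.913ms (1/3)
15. 2782.609ms @ 16/3 + 173.913ms (1/3)
16. 2956.522ms @ 17/3 + 173.913ms (1/3)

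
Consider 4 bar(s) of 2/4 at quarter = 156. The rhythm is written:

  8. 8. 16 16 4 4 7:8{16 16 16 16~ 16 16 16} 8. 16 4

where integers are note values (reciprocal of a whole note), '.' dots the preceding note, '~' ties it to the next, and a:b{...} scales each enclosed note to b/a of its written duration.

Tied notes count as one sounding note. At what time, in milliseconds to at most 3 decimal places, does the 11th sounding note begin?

note 11 onset = 38/7b = 2087.912ms

1. 0.0ms @ 0 + 288.462ms (3/4)
2. 288.462ms @ 3/4 + 288.462ms (3/4)
3. 576.923ms @ 3/2 + 96.154ms (1/4)
4. 673.077ms @ 7/4 + 96.154ms (1/4)
5. 769.231ms @ 2 + 384.615ms (1)
6. 1153.846ms @ 3 + 384.615ms (1)
7. 1538.462ms @ 4 + 109.89ms (2/7)
8. 1648.352ms @ 30/7 + 109.89ms (2/7)
9. 1758.242ms @ 32/7 + 109.89ms (2/7)
10. 1868.132ms @ 34/7 + 219.78ms (4/7)
11. 2087.912ms @ 38/7 + 109.89ms (2/7)
12. 2197.802ms @ 40/7 + 109.89ms (2/7)
13. 2307.692ms @ 6 + 288.462ms (3/4)
14. 2596.154ms @ 27/4 + 96.154ms (1/4)
15. 2692.308ms @ 7 + 384.615ms (1)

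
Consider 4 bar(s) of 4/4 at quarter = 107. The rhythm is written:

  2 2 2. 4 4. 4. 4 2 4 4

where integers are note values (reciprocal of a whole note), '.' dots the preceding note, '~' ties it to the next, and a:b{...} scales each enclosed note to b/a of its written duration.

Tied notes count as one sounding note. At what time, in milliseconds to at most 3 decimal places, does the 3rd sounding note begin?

1. 0.0ms @ 0 + 1121.495ms (2)
2. 1121.495ms @ 2 + 1121.495ms (2)
3. 2242.991ms @ 4 + 1682.243ms (3)
4. 3925.234ms @ 7 + 560.748ms (1)
5. 4485.981ms @ 8 + 841.121ms (3/2)
6. 5327.103ms @ 19/2 + 841.121ms (3/2)
7. 6168.224ms @ 11 + 560.748ms (1)
8. 6728.972ms @ 12 + 1121.495ms (2)
9. 7850.467ms @ 14 + 560.748ms (1)
10. 8411.215ms @ 15 + 560.748ms (1)

note 3 onset = 4b = 2242.991ms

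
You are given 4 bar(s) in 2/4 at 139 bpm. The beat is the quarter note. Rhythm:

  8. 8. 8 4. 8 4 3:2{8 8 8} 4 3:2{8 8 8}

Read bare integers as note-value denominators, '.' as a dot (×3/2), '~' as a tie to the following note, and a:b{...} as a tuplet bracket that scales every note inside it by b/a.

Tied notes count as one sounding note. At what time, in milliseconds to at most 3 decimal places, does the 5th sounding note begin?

note 5 onset = 7/2b = 1510.791ms

1. 0.0ms @ 0 + 323.741ms (3/4)
2. 323.741ms @ 3/4 + 323.741ms (3/4)
3. 647.482ms @ 3/2 + 215.827ms (1/2)
4. 863.309ms @ 2 + 647.482ms (3/2)
5. 1510.791ms @ 7/2 + 215.827ms (1/2)
6. 1726.619ms @ 4 + 431.655ms (1)
7. 2158.273ms @ 5 + 143.885ms (1/3)
8. 2302.158ms @ 16/3 + 143.885ms (1/3)
9. 2446.043ms @ 17/3 + 143.885ms (1/3)
10. 2589.928ms @ 6 + 431.655ms (1)
11. 3021.583ms @ 7 + 143.885ms (1/3)
12. 3165.468ms @ 22/3 + 143.885ms (1/3)
13. 3309.353ms @ 23/3 + 143.885ms (1/3)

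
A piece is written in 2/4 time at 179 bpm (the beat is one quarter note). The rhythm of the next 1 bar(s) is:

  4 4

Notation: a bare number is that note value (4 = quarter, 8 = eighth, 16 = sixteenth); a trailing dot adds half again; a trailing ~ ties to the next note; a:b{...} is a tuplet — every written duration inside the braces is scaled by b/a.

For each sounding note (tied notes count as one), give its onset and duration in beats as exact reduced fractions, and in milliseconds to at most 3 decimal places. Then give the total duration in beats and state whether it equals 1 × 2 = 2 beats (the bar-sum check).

1) 0.0ms=0b +335.196ms=1b
2) 335.196ms=1b +335.196ms=1b
Σ=2b of 2 (179bpm 2/4) — PASS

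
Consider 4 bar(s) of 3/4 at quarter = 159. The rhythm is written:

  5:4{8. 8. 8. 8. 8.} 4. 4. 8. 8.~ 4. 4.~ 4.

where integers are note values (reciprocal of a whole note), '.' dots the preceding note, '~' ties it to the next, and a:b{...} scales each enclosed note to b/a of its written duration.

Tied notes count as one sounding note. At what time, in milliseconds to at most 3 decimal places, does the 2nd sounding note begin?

note 2 onset = 3/5b = 226.415ms

1. 0.0ms @ 0 + 226.415ms (3/5)
2. 226.415ms @ 3/5 + 226.415ms (3/5)
3. 452.83ms @ 6/5 + 226.415ms (3/5)
4. 679.245ms @ 9/5 + 226.415ms (3/5)
5. 905.66ms @ 12/5 + 226.415ms (3/5)
6. 1132.075ms @ 3 + 566.038ms (3/2)
7. 1698.113ms @ 9/2 + 566.038ms (3/2)
8. 2264.151ms @ 6 + 283.019ms (3/4)
9. 2547.17ms @ 27/4 + 849.057ms (9/4)
10. 3396.226ms @ 9 + 1132.075ms (3)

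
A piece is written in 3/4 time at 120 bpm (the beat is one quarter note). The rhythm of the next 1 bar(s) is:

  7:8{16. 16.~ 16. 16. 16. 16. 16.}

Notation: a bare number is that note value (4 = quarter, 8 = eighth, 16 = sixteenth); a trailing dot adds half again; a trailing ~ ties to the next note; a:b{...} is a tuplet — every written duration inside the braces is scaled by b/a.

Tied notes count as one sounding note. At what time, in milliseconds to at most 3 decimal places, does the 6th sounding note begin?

note 6 onset = 18/7b = 1285.714ms

1. 0.0ms @ 0 + 214.286ms (3/7)
2. 214.286ms @ 3/7 + 428.571ms (6/7)
3. 642.857ms @ 9/7 + 214.286ms (3/7)
4. 857.143ms @ 12/7 + 214.286ms (3/7)
5. 1071.429ms @ 15/7 + 214.286ms (3/7)
6. 1285.714ms @ 18/7 + 214.286ms (3/7)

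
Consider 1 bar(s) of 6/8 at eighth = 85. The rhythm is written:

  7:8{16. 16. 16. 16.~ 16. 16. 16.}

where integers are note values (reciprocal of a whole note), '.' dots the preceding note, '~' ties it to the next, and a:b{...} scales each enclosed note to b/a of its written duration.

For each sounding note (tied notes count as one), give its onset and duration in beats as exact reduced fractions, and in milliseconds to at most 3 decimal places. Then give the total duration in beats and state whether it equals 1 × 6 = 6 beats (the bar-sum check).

1) 0.0ms=0b +605.042ms=6/7b
2) 605.042ms=6/7b +605.042ms=6/7b
3) 1210.084ms=12/7b +605.042ms=6/7b
4) 1815.126ms=18/7b +1210.084ms=12/7b
5) 3025.21ms=30/7b +605.042ms=6/7b
6) 3630.252ms=36/7b +605.042ms=6/7b
Σ=6b of 6 (85bpm 6/8) — PASS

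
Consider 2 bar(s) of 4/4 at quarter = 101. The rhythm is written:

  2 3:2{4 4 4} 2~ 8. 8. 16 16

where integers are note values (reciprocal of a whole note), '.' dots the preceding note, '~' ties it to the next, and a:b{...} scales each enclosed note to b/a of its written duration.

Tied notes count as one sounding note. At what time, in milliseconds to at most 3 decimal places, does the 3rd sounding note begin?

note 3 onset = 8/3b = 1584.158ms

1. 0.0ms @ 0 + 1188.119ms (2)
2. 1188.119ms @ 2 + 396.04ms (2/3)
3. 1584.158ms @ 8/3 + 396.04ms (2/3)
4. 1980.198ms @ 10/3 + 396.04ms (2/3)
5. 2376.238ms @ 4 + 1633.663ms (11/4)
6. 4009.901ms @ 27/4 + 445.545ms (3/4)
7. 4455.446ms @ 15/2 + 148.515ms (1/4)
8. 4603.96ms @ 31/4 + 148.515ms (1/4)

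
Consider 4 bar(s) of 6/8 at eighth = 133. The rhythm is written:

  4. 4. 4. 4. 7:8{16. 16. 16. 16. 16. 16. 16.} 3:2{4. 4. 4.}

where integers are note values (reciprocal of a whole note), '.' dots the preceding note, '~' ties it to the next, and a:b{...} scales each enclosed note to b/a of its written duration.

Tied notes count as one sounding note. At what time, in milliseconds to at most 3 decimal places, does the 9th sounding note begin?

1. 0.0ms @ 0 + 1353.383ms (3)
2. 1353.383ms @ 3 + 1353.383ms (3)
3. 2706.767ms @ 6 + 1353.383ms (3)
4. 4060.15ms @ 9 + 1353.383ms (3)
5. 5413.534ms @ 12 + 386.681ms (6/7)
6. 5800.215ms @ 90/7 + 386.681ms (6/7)
7. 6186.896ms @ 96/7 + 386.681ms (6/7)
8. 6573.577ms @ 102/7 + 386.681ms (6/7)
9. 6960.258ms @ 108/7 + 386.681ms (6/7)
10. 7346.939ms @ 114/7 + 386.681ms (6/7)
11. 7733.62ms @ 120/7 + 386.681ms (6/7)
12. 8120.301ms @ 18 + 902.256ms (2)
13. 9022.556ms @ 20 + 902.256ms (2)
14. 9924.812ms @ 22 + 902.256ms (2)

note 9 onset = 108/7b = 6960.258ms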